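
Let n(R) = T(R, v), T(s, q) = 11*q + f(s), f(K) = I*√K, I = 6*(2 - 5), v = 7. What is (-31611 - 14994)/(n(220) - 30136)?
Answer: 1400899695/903472201 - 1677780*√55/903472201 ≈ 1.5368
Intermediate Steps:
I = -18 (I = 6*(-3) = -18)
f(K) = -18*√K
T(s, q) = -18*√s + 11*q (T(s, q) = 11*q - 18*√s = -18*√s + 11*q)
n(R) = 77 - 18*√R (n(R) = -18*√R + 11*7 = -18*√R + 77 = 77 - 18*√R)
(-31611 - 14994)/(n(220) - 30136) = (-31611 - 14994)/((77 - 36*√55) - 30136) = -46605/((77 - 36*√55) - 30136) = -46605/(-30059 - 36*√55)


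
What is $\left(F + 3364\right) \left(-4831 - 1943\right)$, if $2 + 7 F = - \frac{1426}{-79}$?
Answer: $- \frac{12610207440}{553} \approx -2.2803 \cdot 10^{7}$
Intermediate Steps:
$F = \frac{1268}{553}$ ($F = - \frac{2}{7} + \frac{\left(-1426\right) \frac{1}{-79}}{7} = - \frac{2}{7} + \frac{\left(-1426\right) \left(- \frac{1}{79}\right)}{7} = - \frac{2}{7} + \frac{1}{7} \cdot \frac{1426}{79} = - \frac{2}{7} + \frac{1426}{553} = \frac{1268}{553} \approx 2.2929$)
$\left(F + 3364\right) \left(-4831 - 1943\right) = \left(\frac{1268}{553} + 3364\right) \left(-4831 - 1943\right) = \frac{1861560}{553} \left(-6774\right) = - \frac{12610207440}{553}$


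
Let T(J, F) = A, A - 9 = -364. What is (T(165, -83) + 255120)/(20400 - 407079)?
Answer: -254765/386679 ≈ -0.65885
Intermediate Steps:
A = -355 (A = 9 - 364 = -355)
T(J, F) = -355
(T(165, -83) + 255120)/(20400 - 407079) = (-355 + 255120)/(20400 - 407079) = 254765/(-386679) = 254765*(-1/386679) = -254765/386679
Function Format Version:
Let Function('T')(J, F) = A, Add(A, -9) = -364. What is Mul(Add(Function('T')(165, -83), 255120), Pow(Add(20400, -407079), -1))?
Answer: Rational(-254765, 386679) ≈ -0.65885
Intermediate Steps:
A = -355 (A = Add(9, -364) = -355)
Function('T')(J, F) = -355
Mul(Add(Function('T')(165, -83), 255120), Pow(Add(20400, -407079), -1)) = Mul(Add(-355, 255120), Pow(Add(20400, -407079), -1)) = Mul(254765, Pow(-386679, -1)) = Mul(254765, Rational(-1, 386679)) = Rational(-254765, 386679)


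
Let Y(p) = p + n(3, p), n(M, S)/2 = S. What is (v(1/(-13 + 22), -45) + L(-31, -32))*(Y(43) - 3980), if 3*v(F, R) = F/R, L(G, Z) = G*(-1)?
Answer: -145044064/1215 ≈ -1.1938e+5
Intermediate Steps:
n(M, S) = 2*S
L(G, Z) = -G
v(F, R) = F/(3*R) (v(F, R) = (F/R)/3 = F/(3*R))
Y(p) = 3*p (Y(p) = p + 2*p = 3*p)
(v(1/(-13 + 22), -45) + L(-31, -32))*(Y(43) - 3980) = ((1/3)/((-13 + 22)*(-45)) - 1*(-31))*(3*43 - 3980) = ((1/3)*(-1/45)/9 + 31)*(129 - 3980) = ((1/3)*(1/9)*(-1/45) + 31)*(-3851) = (-1/1215 + 31)*(-3851) = (37664/1215)*(-3851) = -145044064/1215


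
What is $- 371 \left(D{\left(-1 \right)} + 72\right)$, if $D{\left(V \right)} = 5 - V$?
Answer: $-28938$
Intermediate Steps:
$- 371 \left(D{\left(-1 \right)} + 72\right) = - 371 \left(\left(5 - -1\right) + 72\right) = - 371 \left(\left(5 + 1\right) + 72\right) = - 371 \left(6 + 72\right) = \left(-371\right) 78 = -28938$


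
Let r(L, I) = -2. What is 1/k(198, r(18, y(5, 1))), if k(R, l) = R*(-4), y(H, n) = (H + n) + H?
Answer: -1/792 ≈ -0.0012626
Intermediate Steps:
y(H, n) = n + 2*H
k(R, l) = -4*R
1/k(198, r(18, y(5, 1))) = 1/(-4*198) = 1/(-792) = -1/792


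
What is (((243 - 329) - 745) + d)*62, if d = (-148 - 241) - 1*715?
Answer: -119970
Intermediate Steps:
d = -1104 (d = -389 - 715 = -1104)
(((243 - 329) - 745) + d)*62 = (((243 - 329) - 745) - 1104)*62 = ((-86 - 745) - 1104)*62 = (-831 - 1104)*62 = -1935*62 = -119970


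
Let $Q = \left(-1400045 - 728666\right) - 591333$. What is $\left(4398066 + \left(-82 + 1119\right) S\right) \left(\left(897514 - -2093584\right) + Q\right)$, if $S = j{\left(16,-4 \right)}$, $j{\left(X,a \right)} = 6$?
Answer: $1193799879552$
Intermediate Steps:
$S = 6$
$Q = -2720044$ ($Q = -2128711 - 591333 = -2720044$)
$\left(4398066 + \left(-82 + 1119\right) S\right) \left(\left(897514 - -2093584\right) + Q\right) = \left(4398066 + \left(-82 + 1119\right) 6\right) \left(\left(897514 - -2093584\right) - 2720044\right) = \left(4398066 + 1037 \cdot 6\right) \left(\left(897514 + 2093584\right) - 2720044\right) = \left(4398066 + 6222\right) \left(2991098 - 2720044\right) = 4404288 \cdot 271054 = 1193799879552$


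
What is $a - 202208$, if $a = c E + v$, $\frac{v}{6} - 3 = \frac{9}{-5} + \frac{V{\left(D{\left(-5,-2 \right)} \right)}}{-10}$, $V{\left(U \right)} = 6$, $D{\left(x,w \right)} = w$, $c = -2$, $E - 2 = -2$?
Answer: $- \frac{1011022}{5} \approx -2.022 \cdot 10^{5}$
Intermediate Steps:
$E = 0$ ($E = 2 - 2 = 0$)
$v = \frac{18}{5}$ ($v = 18 + 6 \left(\frac{9}{-5} + \frac{6}{-10}\right) = 18 + 6 \left(9 \left(- \frac{1}{5}\right) + 6 \left(- \frac{1}{10}\right)\right) = 18 + 6 \left(- \frac{9}{5} - \frac{3}{5}\right) = 18 + 6 \left(- \frac{12}{5}\right) = 18 - \frac{72}{5} = \frac{18}{5} \approx 3.6$)
$a = \frac{18}{5}$ ($a = \left(-2\right) 0 + \frac{18}{5} = 0 + \frac{18}{5} = \frac{18}{5} \approx 3.6$)
$a - 202208 = \frac{18}{5} - 202208 = - \frac{1011022}{5}$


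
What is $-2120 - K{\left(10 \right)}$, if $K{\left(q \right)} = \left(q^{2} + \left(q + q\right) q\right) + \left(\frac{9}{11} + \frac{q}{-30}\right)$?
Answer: $- \frac{79876}{33} \approx -2420.5$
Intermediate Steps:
$K{\left(q \right)} = \frac{9}{11} + 3 q^{2} - \frac{q}{30}$ ($K{\left(q \right)} = \left(q^{2} + 2 q q\right) + \left(9 \cdot \frac{1}{11} + q \left(- \frac{1}{30}\right)\right) = \left(q^{2} + 2 q^{2}\right) - \left(- \frac{9}{11} + \frac{q}{30}\right) = 3 q^{2} - \left(- \frac{9}{11} + \frac{q}{30}\right) = \frac{9}{11} + 3 q^{2} - \frac{q}{30}$)
$-2120 - K{\left(10 \right)} = -2120 - \left(\frac{9}{11} + 3 \cdot 10^{2} - \frac{1}{3}\right) = -2120 - \left(\frac{9}{11} + 3 \cdot 100 - \frac{1}{3}\right) = -2120 - \left(\frac{9}{11} + 300 - \frac{1}{3}\right) = -2120 - \frac{9916}{33} = - \frac{79876}{33}$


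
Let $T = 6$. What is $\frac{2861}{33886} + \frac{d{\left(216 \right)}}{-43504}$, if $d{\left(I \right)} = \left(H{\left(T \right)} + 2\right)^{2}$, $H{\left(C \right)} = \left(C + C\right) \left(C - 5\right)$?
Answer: $\frac{14727911}{184272068} \approx 0.079925$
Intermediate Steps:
$H{\left(C \right)} = 2 C \left(-5 + C\right)$
$d{\left(I \right)} = 196$ ($d{\left(I \right)} = \left(2 \cdot 6 \left(-5 + 6\right) + 2\right)^{2} = \left(2 \cdot 6 \cdot 1 + 2\right)^{2} = \left(12 + 2\right)^{2} = 14^{2} = 196$)
$\frac{2861}{33886} + \frac{d{\left(216 \right)}}{-43504} = \frac{2861}{33886} + \frac{196}{-43504} = 2861 \cdot \frac{1}{33886} + 196 \left(- \frac{1}{43504}\right) = \frac{2861}{33886} - \frac{49}{10876} = \frac{14727911}{184272068}$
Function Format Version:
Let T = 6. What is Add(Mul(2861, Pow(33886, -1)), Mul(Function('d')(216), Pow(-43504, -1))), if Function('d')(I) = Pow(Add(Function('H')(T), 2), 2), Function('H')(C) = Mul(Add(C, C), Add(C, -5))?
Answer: Rational(14727911, 184272068) ≈ 0.079925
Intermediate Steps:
Function('H')(C) = Mul(2, C, Add(-5, C)) (Function('H')(C) = Mul(Mul(2, C), Add(-5, C)) = Mul(2, C, Add(-5, C)))
Function('d')(I) = 196 (Function('d')(I) = Pow(Add(Mul(2, 6, Add(-5, 6)), 2), 2) = Pow(Add(Mul(2, 6, 1), 2), 2) = Pow(Add(12, 2), 2) = Pow(14, 2) = 196)
Add(Mul(2861, Pow(33886, -1)), Mul(Function('d')(216), Pow(-43504, -1))) = Add(Mul(2861, Pow(33886, -1)), Mul(196, Pow(-43504, -1))) = Add(Mul(2861, Rational(1, 33886)), Mul(196, Rational(-1, 43504))) = Add(Rational(2861, 33886), Rational(-49, 10876)) = Rational(14727911, 184272068)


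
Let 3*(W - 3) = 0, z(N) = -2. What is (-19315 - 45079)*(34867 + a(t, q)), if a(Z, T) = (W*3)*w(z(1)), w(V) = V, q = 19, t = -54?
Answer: -2244066506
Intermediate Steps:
W = 3 (W = 3 + (⅓)*0 = 3 + 0 = 3)
a(Z, T) = -18 (a(Z, T) = (3*3)*(-2) = 9*(-2) = -18)
(-19315 - 45079)*(34867 + a(t, q)) = (-19315 - 45079)*(34867 - 18) = -64394*34849 = -2244066506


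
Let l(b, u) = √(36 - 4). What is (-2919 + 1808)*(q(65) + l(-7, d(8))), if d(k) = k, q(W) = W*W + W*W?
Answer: -9387950 - 4444*√2 ≈ -9.3942e+6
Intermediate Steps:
q(W) = 2*W² (q(W) = W² + W² = 2*W²)
l(b, u) = 4*√2 (l(b, u) = √32 = 4*√2)
(-2919 + 1808)*(q(65) + l(-7, d(8))) = (-2919 + 1808)*(2*65² + 4*√2) = -1111*(2*4225 + 4*√2) = -1111*(8450 + 4*√2) = -9387950 - 4444*√2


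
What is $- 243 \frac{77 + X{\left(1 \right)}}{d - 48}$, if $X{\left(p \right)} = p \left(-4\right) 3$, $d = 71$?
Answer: $- \frac{15795}{23} \approx -686.74$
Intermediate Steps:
$X{\left(p \right)} = - 12 p$ ($X{\left(p \right)} = - 4 p 3 = - 12 p$)
$- 243 \frac{77 + X{\left(1 \right)}}{d - 48} = - 243 \frac{77 - 12}{71 - 48} = - 243 \frac{77 - 12}{23} = - 243 \cdot 65 \cdot \frac{1}{23} = \left(-243\right) \frac{65}{23} = - \frac{15795}{23}$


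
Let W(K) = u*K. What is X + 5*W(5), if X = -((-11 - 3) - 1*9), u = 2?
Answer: 73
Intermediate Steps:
W(K) = 2*K
X = 23 (X = -(-14 - 9) = -1*(-23) = 23)
X + 5*W(5) = 23 + 5*(2*5) = 23 + 5*10 = 23 + 50 = 73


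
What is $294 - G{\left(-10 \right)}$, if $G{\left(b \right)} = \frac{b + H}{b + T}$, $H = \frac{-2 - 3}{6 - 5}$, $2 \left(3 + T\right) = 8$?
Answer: $\frac{877}{3} \approx 292.33$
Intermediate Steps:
$T = 1$ ($T = -3 + \frac{1}{2} \cdot 8 = -3 + 4 = 1$)
$H = -5$ ($H = - \frac{5}{1} = \left(-5\right) 1 = -5$)
$G{\left(b \right)} = \frac{-5 + b}{1 + b}$ ($G{\left(b \right)} = \frac{b - 5}{b + 1} = \frac{-5 + b}{1 + b}$)
$294 - G{\left(-10 \right)} = 294 - \frac{-5 - 10}{1 - 10} = 294 - \frac{1}{-9} \left(-15\right) = 294 - \left(- \frac{1}{9}\right) \left(-15\right) = 294 - \frac{5}{3} = \frac{877}{3}$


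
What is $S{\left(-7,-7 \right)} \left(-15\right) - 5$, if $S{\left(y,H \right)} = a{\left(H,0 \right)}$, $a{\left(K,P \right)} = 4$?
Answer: $-65$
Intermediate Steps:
$S{\left(y,H \right)} = 4$
$S{\left(-7,-7 \right)} \left(-15\right) - 5 = 4 \left(-15\right) - 5 = -60 - 5 = -65$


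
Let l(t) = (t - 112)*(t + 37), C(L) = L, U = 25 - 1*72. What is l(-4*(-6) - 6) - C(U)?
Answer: -5123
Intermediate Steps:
U = -47 (U = 25 - 72 = -47)
l(t) = (-112 + t)*(37 + t)
l(-4*(-6) - 6) - C(U) = (-4144 + (-4*(-6) - 6)**2 - 75*(-4*(-6) - 6)) - 1*(-47) = (-4144 + (24 - 6)**2 - 75*(24 - 6)) + 47 = (-4144 + 18**2 - 75*18) + 47 = (-4144 + 324 - 1350) + 47 = -5170 + 47 = -5123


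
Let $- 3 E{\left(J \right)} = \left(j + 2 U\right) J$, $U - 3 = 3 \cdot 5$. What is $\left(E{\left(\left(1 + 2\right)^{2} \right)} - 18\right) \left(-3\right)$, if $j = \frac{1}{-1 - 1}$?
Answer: $\frac{747}{2} \approx 373.5$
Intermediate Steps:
$U = 18$ ($U = 3 + 3 \cdot 5 = 3 + 15 = 18$)
$j = - \frac{1}{2}$ ($j = \frac{1}{-2} = - \frac{1}{2} \approx -0.5$)
$E{\left(J \right)} = - \frac{71 J}{6}$ ($E{\left(J \right)} = - \frac{\left(- \frac{1}{2} + 2 \cdot 18\right) J}{3} = - \frac{\left(- \frac{1}{2} + 36\right) J}{3} = - \frac{\frac{71}{2} J}{3} = - \frac{71 J}{6}$)
$\left(E{\left(\left(1 + 2\right)^{2} \right)} - 18\right) \left(-3\right) = \left(- \frac{71 \left(1 + 2\right)^{2}}{6} - 18\right) \left(-3\right) = \left(- \frac{71 \cdot 3^{2}}{6} - 18\right) \left(-3\right) = \left(\left(- \frac{71}{6}\right) 9 - 18\right) \left(-3\right) = \left(- \frac{213}{2} - 18\right) \left(-3\right) = \left(- \frac{249}{2}\right) \left(-3\right) = \frac{747}{2}$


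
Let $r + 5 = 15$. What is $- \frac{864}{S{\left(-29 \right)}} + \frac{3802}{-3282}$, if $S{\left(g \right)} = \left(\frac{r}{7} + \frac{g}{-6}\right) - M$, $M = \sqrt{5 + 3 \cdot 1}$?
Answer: $- \frac{15765947261}{90348537} - \frac{3048192 \sqrt{2}}{55057} \approx -252.8$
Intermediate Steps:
$r = 10$ ($r = -5 + 15 = 10$)
$M = 2 \sqrt{2}$ ($M = \sqrt{5 + 3} = \sqrt{8} = 2 \sqrt{2} \approx 2.8284$)
$S{\left(g \right)} = \frac{10}{7} - 2 \sqrt{2} - \frac{g}{6}$ ($S{\left(g \right)} = \left(\frac{10}{7} + \frac{g}{-6}\right) - 2 \sqrt{2} = \left(10 \cdot \frac{1}{7} + g \left(- \frac{1}{6}\right)\right) - 2 \sqrt{2} = \left(\frac{10}{7} - \frac{g}{6}\right) - 2 \sqrt{2} = \frac{10}{7} - 2 \sqrt{2} - \frac{g}{6}$)
$- \frac{864}{S{\left(-29 \right)}} + \frac{3802}{-3282} = - \frac{864}{\frac{10}{7} - 2 \sqrt{2} - - \frac{29}{6}} + \frac{3802}{-3282} = - \frac{864}{\frac{10}{7} - 2 \sqrt{2} + \frac{29}{6}} + 3802 \left(- \frac{1}{3282}\right) = - \frac{864}{\frac{263}{42} - 2 \sqrt{2}} - \frac{1901}{1641} = - \frac{1901}{1641} - \frac{864}{\frac{263}{42} - 2 \sqrt{2}}$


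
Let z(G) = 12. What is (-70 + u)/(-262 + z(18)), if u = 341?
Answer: -271/250 ≈ -1.0840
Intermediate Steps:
(-70 + u)/(-262 + z(18)) = (-70 + 341)/(-262 + 12) = 271/(-250) = 271*(-1/250) = -271/250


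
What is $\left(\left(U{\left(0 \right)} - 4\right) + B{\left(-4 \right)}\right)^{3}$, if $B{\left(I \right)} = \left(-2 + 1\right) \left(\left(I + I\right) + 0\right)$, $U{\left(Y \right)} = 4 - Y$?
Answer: $512$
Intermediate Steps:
$B{\left(I \right)} = - 2 I$ ($B{\left(I \right)} = - (2 I + 0) = - 2 I$)
$\left(\left(U{\left(0 \right)} - 4\right) + B{\left(-4 \right)}\right)^{3} = \left(\left(\left(4 - 0\right) - 4\right) - -8\right)^{3} = \left(\left(\left(4 + 0\right) - 4\right) + 8\right)^{3} = \left(\left(4 - 4\right) + 8\right)^{3} = \left(0 + 8\right)^{3} = 8^{3} = 512$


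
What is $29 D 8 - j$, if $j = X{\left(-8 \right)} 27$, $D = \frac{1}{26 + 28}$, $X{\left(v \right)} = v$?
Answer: $\frac{5948}{27} \approx 220.3$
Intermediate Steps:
$D = \frac{1}{54} \approx 0.018519$
$j = -216$ ($j = \left(-8\right) 27 = -216$)
$29 D 8 - j = 29 \cdot \frac{1}{54} \cdot 8 - -216 = \frac{29}{54} \cdot 8 + 216 = \frac{116}{27} + 216 = \frac{5948}{27}$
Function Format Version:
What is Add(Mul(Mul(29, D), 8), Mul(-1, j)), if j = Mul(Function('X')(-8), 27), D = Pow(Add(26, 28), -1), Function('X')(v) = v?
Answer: Rational(5948, 27) ≈ 220.30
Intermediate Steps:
D = Rational(1, 54) (D = Pow(54, -1) = Rational(1, 54) ≈ 0.018519)
j = -216 (j = Mul(-8, 27) = -216)
Add(Mul(Mul(29, D), 8), Mul(-1, j)) = Add(Mul(Mul(29, Rational(1, 54)), 8), Mul(-1, -216)) = Add(Mul(Rational(29, 54), 8), 216) = Add(Rational(116, 27), 216) = Rational(5948, 27)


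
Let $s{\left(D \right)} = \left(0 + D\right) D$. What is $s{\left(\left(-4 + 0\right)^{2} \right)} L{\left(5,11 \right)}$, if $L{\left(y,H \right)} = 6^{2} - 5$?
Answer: $7936$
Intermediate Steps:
$s{\left(D \right)} = D^{2}$ ($s{\left(D \right)} = D D = D^{2}$)
$L{\left(y,H \right)} = 31$ ($L{\left(y,H \right)} = 36 - 5 = 31$)
$s{\left(\left(-4 + 0\right)^{2} \right)} L{\left(5,11 \right)} = \left(\left(-4 + 0\right)^{2}\right)^{2} \cdot 31 = \left(\left(-4\right)^{2}\right)^{2} \cdot 31 = 16^{2} \cdot 31 = 256 \cdot 31 = 7936$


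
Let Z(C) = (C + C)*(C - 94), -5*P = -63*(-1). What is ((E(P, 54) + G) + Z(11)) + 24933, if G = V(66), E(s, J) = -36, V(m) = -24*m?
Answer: 21487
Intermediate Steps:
P = -63/5 (P = -(-63)*(-1)/5 = -⅕*63 = -63/5 ≈ -12.600)
Z(C) = 2*C*(-94 + C) (Z(C) = (2*C)*(-94 + C) = 2*C*(-94 + C))
G = -1584 (G = -24*66 = -1584)
((E(P, 54) + G) + Z(11)) + 24933 = ((-36 - 1584) + 2*11*(-94 + 11)) + 24933 = (-1620 + 2*11*(-83)) + 24933 = (-1620 - 1826) + 24933 = -3446 + 24933 = 21487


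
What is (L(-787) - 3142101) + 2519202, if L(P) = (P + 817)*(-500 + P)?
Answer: -661509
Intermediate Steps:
L(P) = (-500 + P)*(817 + P) (L(P) = (817 + P)*(-500 + P) = (-500 + P)*(817 + P))
(L(-787) - 3142101) + 2519202 = ((-408500 + (-787)² + 317*(-787)) - 3142101) + 2519202 = ((-408500 + 619369 - 249479) - 3142101) + 2519202 = (-38610 - 3142101) + 2519202 = -3180711 + 2519202 = -661509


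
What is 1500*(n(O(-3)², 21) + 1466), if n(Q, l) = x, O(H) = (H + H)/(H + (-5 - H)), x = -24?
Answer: 2163000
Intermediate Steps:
O(H) = -2*H/5 (O(H) = (2*H)/(-5) = (2*H)*(-⅕) = -2*H/5)
n(Q, l) = -24
1500*(n(O(-3)², 21) + 1466) = 1500*(-24 + 1466) = 1500*1442 = 2163000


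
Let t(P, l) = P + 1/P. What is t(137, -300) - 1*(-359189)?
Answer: 49227663/137 ≈ 3.5933e+5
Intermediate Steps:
t(137, -300) - 1*(-359189) = (137 + 1/137) - 1*(-359189) = (137 + 1/137) + 359189 = 18770/137 + 359189 = 49227663/137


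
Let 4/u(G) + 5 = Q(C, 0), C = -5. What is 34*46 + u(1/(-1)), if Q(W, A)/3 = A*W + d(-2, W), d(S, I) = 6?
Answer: 20336/13 ≈ 1564.3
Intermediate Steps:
Q(W, A) = 18 + 3*A*W (Q(W, A) = 3*(A*W + 6) = 3*(6 + A*W) = 18 + 3*A*W)
u(G) = 4/13 (u(G) = 4/(-5 + (18 + 3*0*(-5))) = 4/(-5 + (18 + 0)) = 4/(-5 + 18) = 4/13)
34*46 + u(1/(-1)) = 34*46 + 4/13 = 1564 + 4/13 = 20336/13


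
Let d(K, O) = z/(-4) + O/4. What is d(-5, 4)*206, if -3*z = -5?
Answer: 721/6 ≈ 120.17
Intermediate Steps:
z = 5/3 (z = -⅓*(-5) = 5/3 ≈ 1.6667)
d(K, O) = -5/12 + O/4 (d(K, O) = (5/3)/(-4) + O/4 = (5/3)*(-¼) + O*(¼) = -5/12 + O/4)
d(-5, 4)*206 = (-5/12 + (¼)*4)*206 = (-5/12 + 1)*206 = (7/12)*206 = 721/6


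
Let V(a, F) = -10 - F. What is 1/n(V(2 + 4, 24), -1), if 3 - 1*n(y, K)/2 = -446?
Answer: 1/898 ≈ 0.0011136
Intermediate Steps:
n(y, K) = 898 (n(y, K) = 6 - 2*(-446) = 6 + 892 = 898)
1/n(V(2 + 4, 24), -1) = 1/898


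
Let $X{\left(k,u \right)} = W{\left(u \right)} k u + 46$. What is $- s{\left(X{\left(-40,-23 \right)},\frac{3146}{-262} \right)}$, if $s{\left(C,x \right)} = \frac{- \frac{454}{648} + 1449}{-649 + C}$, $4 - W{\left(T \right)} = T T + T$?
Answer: $\frac{469249}{149831532} \approx 0.0031318$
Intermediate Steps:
$W{\left(T \right)} = 4 - T - T^{2}$ ($W{\left(T \right)} = 4 - \left(T T + T\right) = 4 - \left(T^{2} + T\right) = 4 - \left(T + T^{2}\right) = 4 - T - T^{2}$)
$X{\left(k,u \right)} = 46 + k u \left(4 - u - u^{2}\right)$ ($X{\left(k,u \right)} = \left(4 - u - u^{2}\right) k u + 46 = k \left(4 - u - u^{2}\right) u + 46 = k u \left(4 - u - u^{2}\right) + 46 = 46 + k u \left(4 - u - u^{2}\right)$)
$s{\left(C,x \right)} = \frac{469249}{324 \left(-649 + C\right)}$ ($s{\left(C,x \right)} = \frac{\left(-454\right) \frac{1}{648} + 1449}{-649 + C} = \frac{- \frac{227}{324} + 1449}{-649 + C} = \frac{469249}{324 \left(-649 + C\right)}$)
$- s{\left(X{\left(-40,-23 \right)},\frac{3146}{-262} \right)} = - \frac{469249}{324 \left(-649 + \left(46 - \left(-40\right) \left(-23\right) \left(-4 - 23 + \left(-23\right)^{2}\right)\right)\right)} = - \frac{469249}{324 \left(-649 + \left(46 - \left(-40\right) \left(-23\right) \left(-4 - 23 + 529\right)\right)\right)} = - \frac{469249}{324 \left(-649 + \left(46 - \left(-40\right) \left(-23\right) 502\right)\right)} = - \frac{469249}{324 \left(-649 + \left(46 - 461840\right)\right)} = - \frac{469249}{324 \left(-649 - 461794\right)} = - \frac{469249}{324 \left(-462443\right)} = - \frac{469249 \left(-1\right)}{324 \cdot 462443} = \left(-1\right) \left(- \frac{469249}{149831532}\right) = \frac{469249}{149831532}$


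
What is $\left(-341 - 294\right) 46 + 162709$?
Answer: $133499$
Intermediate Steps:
$\left(-341 - 294\right) 46 + 162709 = \left(-635\right) 46 + 162709 = -29210 + 162709 = 133499$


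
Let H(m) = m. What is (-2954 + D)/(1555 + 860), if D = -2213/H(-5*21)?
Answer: -307957/253575 ≈ -1.2145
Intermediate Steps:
D = 2213/105 (D = -2213/((-5*21)) = -2213/(-105) = -2213*(-1/105) = 2213/105 ≈ 21.076)
(-2954 + D)/(1555 + 860) = (-2954 + 2213/105)/(1555 + 860) = -307957/105/2415 = -307957/105*1/2415 = -307957/253575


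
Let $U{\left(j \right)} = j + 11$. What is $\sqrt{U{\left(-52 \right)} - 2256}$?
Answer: $i \sqrt{2297} \approx 47.927 i$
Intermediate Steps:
$U{\left(j \right)} = 11 + j$
$\sqrt{U{\left(-52 \right)} - 2256} = \sqrt{\left(11 - 52\right) - 2256} = \sqrt{-41 - 2256} = \sqrt{-2297} = i \sqrt{2297}$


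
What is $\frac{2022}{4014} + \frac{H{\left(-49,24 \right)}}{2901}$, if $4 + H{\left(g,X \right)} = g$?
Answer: $\frac{314060}{646923} \approx 0.48547$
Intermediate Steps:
$H{\left(g,X \right)} = -4 + g$
$\frac{2022}{4014} + \frac{H{\left(-49,24 \right)}}{2901} = \frac{2022}{4014} + \frac{-4 - 49}{2901} = 2022 \cdot \frac{1}{4014} - \frac{53}{2901} = \frac{337}{669} - \frac{53}{2901} = \frac{314060}{646923}$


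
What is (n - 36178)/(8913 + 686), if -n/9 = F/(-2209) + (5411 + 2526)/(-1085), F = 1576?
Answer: -86536979033/23006547235 ≈ -3.7614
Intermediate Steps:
n = 173185137/2396765 (n = -9*(1576/(-2209) + (5411 + 2526)/(-1085)) = -9*(1576*(-1/2209) + 7937*(-1/1085)) = -9*(-1576/2209 - 7937/1085) = -9*(-19242793/2396765) = 173185137/2396765 ≈ 72.258)
(n - 36178)/(8913 + 686) = (173185137/2396765 - 36178)/(8913 + 686) = -86536979033/2396765/9599 = -86536979033/2396765*1/9599 = -86536979033/23006547235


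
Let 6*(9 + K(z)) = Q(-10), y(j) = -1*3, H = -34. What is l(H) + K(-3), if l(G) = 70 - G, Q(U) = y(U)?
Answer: 189/2 ≈ 94.500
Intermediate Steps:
y(j) = -3
Q(U) = -3
K(z) = -19/2 (K(z) = -9 + (⅙)*(-3) = -9 - ½ = -19/2)
l(H) + K(-3) = (70 - 1*(-34)) - 19/2 = (70 + 34) - 19/2 = 104 - 19/2 = 189/2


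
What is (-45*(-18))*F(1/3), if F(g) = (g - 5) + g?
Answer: -3510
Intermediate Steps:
F(g) = -5 + 2*g (F(g) = (-5 + g) + g = -5 + 2*g)
(-45*(-18))*F(1/3) = (-45*(-18))*(-5 + 2/3) = 810*(-5 + 2*(⅓)) = 810*(-5 + ⅔) = 810*(-13/3) = -3510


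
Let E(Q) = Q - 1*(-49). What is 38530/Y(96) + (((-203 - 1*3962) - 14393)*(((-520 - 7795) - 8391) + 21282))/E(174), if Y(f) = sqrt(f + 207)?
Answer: -84921408/223 + 38530*sqrt(303)/303 ≈ -3.7860e+5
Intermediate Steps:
E(Q) = 49 + Q (E(Q) = Q + 49 = 49 + Q)
Y(f) = sqrt(207 + f)
38530/Y(96) + (((-203 - 1*3962) - 14393)*(((-520 - 7795) - 8391) + 21282))/E(174) = 38530/(sqrt(207 + 96)) + (((-203 - 1*3962) - 14393)*(((-520 - 7795) - 8391) + 21282))/(49 + 174) = 38530/(sqrt(303)) + (((-203 - 3962) - 14393)*((-8315 - 8391) + 21282))/223 = 38530*(sqrt(303)/303) + ((-4165 - 14393)*(-16706 + 21282))*(1/223) = 38530*sqrt(303)/303 - 18558*4576*(1/223) = 38530*sqrt(303)/303 - 84921408*1/223 = 38530*sqrt(303)/303 - 84921408/223 = -84921408/223 + 38530*sqrt(303)/303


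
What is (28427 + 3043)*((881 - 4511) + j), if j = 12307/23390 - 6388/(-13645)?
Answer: -728984254704651/6383131 ≈ -1.1420e+8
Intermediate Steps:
j = 63468867/63831310 (j = 12307*(1/23390) - 6388*(-1/13645) = 12307/23390 + 6388/13645 = 63468867/63831310 ≈ 0.99432)
(28427 + 3043)*((881 - 4511) + j) = (28427 + 3043)*((881 - 4511) + 63468867/63831310) = 31470*(-3630 + 63468867/63831310) = 31470*(-231644186433/63831310) = -728984254704651/6383131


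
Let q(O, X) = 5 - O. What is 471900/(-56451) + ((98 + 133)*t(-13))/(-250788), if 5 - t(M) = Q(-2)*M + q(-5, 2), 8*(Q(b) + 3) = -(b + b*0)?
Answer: -52362431033/6292103728 ≈ -8.3219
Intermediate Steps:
Q(b) = -3 - b/8 (Q(b) = -3 + (-(b + b*0))/8 = -3 + (-(b + 0))/8 = -3 + (-b)/8 = -3 - b/8)
t(M) = -5 + 11*M/4 (t(M) = 5 - ((-3 - ⅛*(-2))*M + (5 - 1*(-5))) = 5 - ((-3 + ¼)*M + (5 + 5)) = 5 - (-11*M/4 + 10) = 5 - (10 - 11*M/4) = 5 + (-10 + 11*M/4) = -5 + 11*M/4)
471900/(-56451) + ((98 + 133)*t(-13))/(-250788) = 471900/(-56451) + ((98 + 133)*(-5 + (11/4)*(-13)))/(-250788) = 471900*(-1/56451) + (231*(-5 - 143/4))*(-1/250788) = -157300/18817 + (231*(-163/4))*(-1/250788) = -157300/18817 - 37653/4*(-1/250788) = -157300/18817 + 12551/334384 = -52362431033/6292103728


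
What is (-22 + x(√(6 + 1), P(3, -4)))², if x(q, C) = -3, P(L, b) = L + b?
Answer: 625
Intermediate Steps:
(-22 + x(√(6 + 1), P(3, -4)))² = (-22 - 3)² = (-25)² = 625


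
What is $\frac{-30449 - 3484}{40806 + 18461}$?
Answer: $- \frac{33933}{59267} \approx -0.57254$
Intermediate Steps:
$\frac{-30449 - 3484}{40806 + 18461} = - \frac{33933}{59267}$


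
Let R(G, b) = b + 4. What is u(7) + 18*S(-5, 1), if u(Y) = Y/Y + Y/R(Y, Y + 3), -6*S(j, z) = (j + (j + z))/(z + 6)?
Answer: 75/14 ≈ 5.3571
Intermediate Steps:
R(G, b) = 4 + b
S(j, z) = -(z + 2*j)/(6*(6 + z)) (S(j, z) = -(j + (j + z))/(6*(z + 6)) = -(z + 2*j)/(6*(6 + z)))
u(Y) = 1 + Y/(7 + Y) (u(Y) = Y/Y + Y/(4 + (Y + 3)) = 1 + Y/(4 + (3 + Y)) = 1 + Y/(7 + Y))
u(7) + 18*S(-5, 1) = (7 + 2*7)/(7 + 7) + 18*((-1*1 - 2*(-5))/(6*(6 + 1))) = (7 + 14)/14 + 18*((⅙)*(-1 + 10)/7) = (1/14)*21 + 18*((⅙)*(⅐)*9) = 3/2 + 18*(3/14) = 3/2 + 27/7 = 75/14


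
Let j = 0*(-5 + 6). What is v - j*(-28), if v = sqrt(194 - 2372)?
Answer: 33*I*sqrt(2) ≈ 46.669*I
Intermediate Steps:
j = 0 (j = 0*1 = 0)
v = 33*I*sqrt(2) (v = sqrt(-2178) = 33*I*sqrt(2) ≈ 46.669*I)
v - j*(-28) = 33*I*sqrt(2) - 0*(-28) = 33*I*sqrt(2) - 1*0 = 33*I*sqrt(2) + 0 = 33*I*sqrt(2)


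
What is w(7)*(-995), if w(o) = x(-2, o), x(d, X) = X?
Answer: -6965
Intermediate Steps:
w(o) = o
w(7)*(-995) = 7*(-995) = -6965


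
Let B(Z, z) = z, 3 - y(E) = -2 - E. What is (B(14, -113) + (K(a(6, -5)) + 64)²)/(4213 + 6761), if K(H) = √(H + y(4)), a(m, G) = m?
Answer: 1999/5487 + 64*√15/5487 ≈ 0.40949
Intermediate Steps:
y(E) = 5 + E (y(E) = 3 - (-2 - E) = 3 + (2 + E) = 5 + E)
K(H) = √(9 + H) (K(H) = √(H + (5 + 4)) = √(H + 9) = √(9 + H))
(B(14, -113) + (K(a(6, -5)) + 64)²)/(4213 + 6761) = (-113 + (√(9 + 6) + 64)²)/(4213 + 6761) = (-113 + (√15 + 64)²)/10974 = (-113 + (64 + √15)²)*(1/10974) = -113/10974 + (64 + √15)²/10974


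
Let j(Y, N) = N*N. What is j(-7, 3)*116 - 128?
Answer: 916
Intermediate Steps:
j(Y, N) = N²
j(-7, 3)*116 - 128 = 3²*116 - 128 = 9*116 - 128 = 1044 - 128 = 916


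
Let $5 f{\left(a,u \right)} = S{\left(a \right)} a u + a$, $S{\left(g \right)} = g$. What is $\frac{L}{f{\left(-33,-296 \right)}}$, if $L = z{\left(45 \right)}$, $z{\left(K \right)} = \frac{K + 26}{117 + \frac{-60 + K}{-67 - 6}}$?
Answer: $- \frac{25915}{2758257612} \approx -9.3954 \cdot 10^{-6}$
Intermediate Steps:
$z{\left(K \right)} = \frac{26 + K}{\frac{8601}{73} - \frac{K}{73}}$ ($z{\left(K \right)} = \frac{26 + K}{117 + \frac{-60 + K}{-73}} = \frac{26 + K}{117 + \left(-60 + K\right) \left(- \frac{1}{73}\right)} = \frac{26 + K}{117 - \left(- \frac{60}{73} + \frac{K}{73}\right)} = \frac{26 + K}{\frac{8601}{73} - \frac{K}{73}}$)
$L = \frac{5183}{8556}$ ($L = \frac{73 \left(-26 - 45\right)}{-8601 + 45} = \frac{73 \left(-26 - 45\right)}{-8556} = 73 \left(- \frac{1}{8556}\right) \left(-71\right) = \frac{5183}{8556} \approx 0.60577$)
$f{\left(a,u \right)} = \frac{a}{5} + \frac{u a^{2}}{5}$ ($f{\left(a,u \right)} = \frac{a a u + a}{5} = \frac{a^{2} u + a}{5} = \frac{u a^{2} + a}{5} = \frac{a + u a^{2}}{5} = \frac{a}{5} + \frac{u a^{2}}{5}$)
$\frac{L}{f{\left(-33,-296 \right)}} = \frac{5183}{8556 \cdot \frac{1}{5} \left(-33\right) \left(1 - -9768\right)} = \frac{5183}{8556 \cdot \frac{1}{5} \left(-33\right) \left(1 + 9768\right)} = \frac{5183}{8556 \cdot \frac{1}{5} \left(-33\right) 9769} = \frac{5183}{8556 \left(- \frac{322377}{5}\right)} = \frac{5183}{8556} \left(- \frac{5}{322377}\right) = - \frac{25915}{2758257612}$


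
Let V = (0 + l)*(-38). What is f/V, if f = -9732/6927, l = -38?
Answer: -811/833549 ≈ -0.00097295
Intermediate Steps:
V = 1444 (V = (0 - 38)*(-38) = -38*(-38) = 1444)
f = -3244/2309 (f = -9732*1/6927 = -3244/2309 ≈ -1.4049)
f/V = -3244/2309/1444 = -3244/2309*1/1444 = -811/833549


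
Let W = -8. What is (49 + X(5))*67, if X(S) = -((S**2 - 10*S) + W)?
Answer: 5494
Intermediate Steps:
X(S) = 8 - S**2 + 10*S (X(S) = -((S**2 - 10*S) - 8) = -(-8 + S**2 - 10*S) = 8 - S**2 + 10*S)
(49 + X(5))*67 = (49 + (8 - 1*5**2 + 10*5))*67 = (49 + (8 - 1*25 + 50))*67 = (49 + (8 - 25 + 50))*67 = (49 + 33)*67 = 82*67 = 5494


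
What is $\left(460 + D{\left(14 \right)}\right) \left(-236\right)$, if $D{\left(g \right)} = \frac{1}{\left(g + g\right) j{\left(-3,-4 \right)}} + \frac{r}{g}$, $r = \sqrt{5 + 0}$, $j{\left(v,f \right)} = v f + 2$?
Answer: $- \frac{10638939}{98} - \frac{118 \sqrt{5}}{7} \approx -1.086 \cdot 10^{5}$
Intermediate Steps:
$j{\left(v,f \right)} = 2 + f v$ ($j{\left(v,f \right)} = f v + 2 = 2 + f v$)
$r = \sqrt{5} \approx 2.2361$
$D{\left(g \right)} = \frac{1}{28 g} + \frac{\sqrt{5}}{g}$ ($D{\left(g \right)} = \frac{1}{\left(g + g\right) \left(2 - -12\right)} + \frac{\sqrt{5}}{g} = \frac{1}{2 g \left(2 + 12\right)} + \frac{\sqrt{5}}{g} = \frac{\frac{1}{2} \frac{1}{g}}{14} + \frac{\sqrt{5}}{g} = \frac{1}{2 g} \frac{1}{14} + \frac{\sqrt{5}}{g} = \frac{1}{28 g} + \frac{\sqrt{5}}{g}$)
$\left(460 + D{\left(14 \right)}\right) \left(-236\right) = \left(460 + \frac{\frac{1}{28} + \sqrt{5}}{14}\right) \left(-236\right) = \left(460 + \left(\frac{1}{392} + \frac{\sqrt{5}}{14}\right)\right) \left(-236\right) = \left(\frac{180321}{392} + \frac{\sqrt{5}}{14}\right) \left(-236\right) = - \frac{10638939}{98} - \frac{118 \sqrt{5}}{7}$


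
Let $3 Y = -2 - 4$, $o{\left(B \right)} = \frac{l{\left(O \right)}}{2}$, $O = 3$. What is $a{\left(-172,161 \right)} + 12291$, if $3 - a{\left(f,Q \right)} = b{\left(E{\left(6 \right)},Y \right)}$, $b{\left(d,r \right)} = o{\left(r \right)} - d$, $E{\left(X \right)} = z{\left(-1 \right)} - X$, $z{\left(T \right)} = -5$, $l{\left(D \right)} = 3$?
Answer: $\frac{24563}{2} \approx 12282.0$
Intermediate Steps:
$o{\left(B \right)} = \frac{3}{2}$
$E{\left(X \right)} = -5 - X$
$Y = -2$ ($Y = \frac{-2 - 4}{3} = \frac{1}{3} \left(-6\right) = -2$)
$b{\left(d,r \right)} = \frac{3}{2} - d$
$a{\left(f,Q \right)} = - \frac{19}{2}$ ($a{\left(f,Q \right)} = 3 - \left(\frac{3}{2} - \left(-5 - 6\right)\right) = 3 - \left(\frac{3}{2} - -11\right) = 3 - \left(\frac{3}{2} + 11\right) = 3 - \frac{25}{2} = - \frac{19}{2}$)
$a{\left(-172,161 \right)} + 12291 = - \frac{19}{2} + 12291 = \frac{24563}{2}$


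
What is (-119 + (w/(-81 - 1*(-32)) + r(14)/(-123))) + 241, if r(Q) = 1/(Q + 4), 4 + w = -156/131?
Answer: 1735322353/14211666 ≈ 122.11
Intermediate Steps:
w = -680/131 (w = -4 - 156/131 = -680/131 ≈ -5.1908)
r(Q) = 1/(4 + Q)
(-119 + (w/(-81 - 1*(-32)) + r(14)/(-123))) + 241 = (-119 + (-680/(131*(-81 - 1*(-32))) + 1/((4 + 14)*(-123)))) + 241 = (-119 + (-680/(131*(-81 + 32)) - 1/123/18)) + 241 = (-119 + (-680/131/(-49) + (1/18)*(-1/123))) + 241 = (-119 + (-680/131*(-1/49) - 1/2214)) + 241 = (-119 + (680/6419 - 1/2214)) + 241 = (-119 + 1499101/14211666) + 241 = -1689689153/14211666 + 241 = 1735322353/14211666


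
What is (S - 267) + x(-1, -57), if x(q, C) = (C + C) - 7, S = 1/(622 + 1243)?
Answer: -723619/1865 ≈ -388.00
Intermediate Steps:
S = 1/1865 ≈ 0.00053619
x(q, C) = -7 + 2*C (x(q, C) = 2*C - 7 = -7 + 2*C)
(S - 267) + x(-1, -57) = (1/1865 - 267) + (-7 + 2*(-57)) = -497954/1865 + (-7 - 114) = -497954/1865 - 121 = -723619/1865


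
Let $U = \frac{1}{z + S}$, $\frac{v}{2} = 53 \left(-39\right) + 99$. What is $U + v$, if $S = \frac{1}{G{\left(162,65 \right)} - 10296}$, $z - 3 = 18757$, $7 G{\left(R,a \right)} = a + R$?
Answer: $- \frac{5304988719803}{1347812193} \approx -3936.0$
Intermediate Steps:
$G{\left(R,a \right)} = \frac{R}{7} + \frac{a}{7}$ ($G{\left(R,a \right)} = \frac{a + R}{7} = \frac{R + a}{7} = \frac{R}{7} + \frac{a}{7}$)
$z = 18760$ ($z = 3 + 18757 = 18760$)
$v = -3936$ ($v = 2 \left(53 \left(-39\right) + 99\right) = 2 \left(-2067 + 99\right) = 2 \left(-1968\right) = -3936$)
$S = - \frac{7}{71845}$ ($S = \frac{1}{\left(\frac{1}{7} \cdot 162 + \frac{1}{7} \cdot 65\right) - 10296} = \frac{1}{\left(\frac{162}{7} + \frac{65}{7}\right) - 10296} = \frac{1}{\frac{227}{7} - 10296} = \frac{1}{- \frac{71845}{7}} = - \frac{7}{71845} \approx -9.7432 \cdot 10^{-5}$)
$U = \frac{71845}{1347812193}$ ($U = \frac{1}{18760 - \frac{7}{71845}} = \frac{1}{\frac{1347812193}{71845}} = \frac{71845}{1347812193} \approx 5.3305 \cdot 10^{-5}$)
$U + v = \frac{71845}{1347812193} - 3936 = - \frac{5304988719803}{1347812193}$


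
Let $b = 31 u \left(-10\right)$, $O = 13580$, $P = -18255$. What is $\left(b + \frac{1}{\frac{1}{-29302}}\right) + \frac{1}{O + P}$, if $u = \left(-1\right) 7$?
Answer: $- \frac{126842101}{4675} \approx -27132.0$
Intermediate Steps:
$u = -7$
$b = 2170$ ($b = 31 \left(-7\right) \left(-10\right) = \left(-217\right) \left(-10\right) = 2170$)
$\left(b + \frac{1}{\frac{1}{-29302}}\right) + \frac{1}{O + P} = \left(2170 + \frac{1}{\frac{1}{-29302}}\right) + \frac{1}{13580 - 18255} = \left(2170 + \frac{1}{- \frac{1}{29302}}\right) + \frac{1}{-4675} = \left(2170 - 29302\right) - \frac{1}{4675} = -27132 - \frac{1}{4675} = - \frac{126842101}{4675}$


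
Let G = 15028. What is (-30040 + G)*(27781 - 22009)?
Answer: -86649264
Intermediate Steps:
(-30040 + G)*(27781 - 22009) = (-30040 + 15028)*(27781 - 22009) = -15012*5772 = -86649264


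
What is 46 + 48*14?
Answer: 718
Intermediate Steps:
46 + 48*14 = 46 + 672 = 718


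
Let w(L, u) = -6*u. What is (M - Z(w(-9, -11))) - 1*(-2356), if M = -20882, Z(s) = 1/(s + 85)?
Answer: -2797427/151 ≈ -18526.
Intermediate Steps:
Z(s) = 1/(85 + s)
(M - Z(w(-9, -11))) - 1*(-2356) = (-20882 - 1/(85 - 6*(-11))) - 1*(-2356) = (-20882 - 1/(85 + 66)) + 2356 = (-20882 - 1/151) + 2356 = -3153183/151 + 2356 = -2797427/151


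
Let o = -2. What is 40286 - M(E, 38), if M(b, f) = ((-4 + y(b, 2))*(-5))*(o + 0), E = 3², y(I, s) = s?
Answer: 40306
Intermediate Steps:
E = 9
M(b, f) = -20 (M(b, f) = ((-4 + 2)*(-5))*(-2 + 0) = -2*(-5)*(-2) = 10*(-2) = -20)
40286 - M(E, 38) = 40286 - 1*(-20) = 40286 + 20 = 40306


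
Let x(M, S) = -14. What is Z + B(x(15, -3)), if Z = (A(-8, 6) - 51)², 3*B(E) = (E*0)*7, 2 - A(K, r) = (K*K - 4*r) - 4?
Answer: 7225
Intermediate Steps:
A(K, r) = 6 - K² + 4*r (A(K, r) = 2 - ((K*K - 4*r) - 4) = 2 - ((K² - 4*r) - 4) = 2 - (-4 + K² - 4*r) = 2 + (4 - K² + 4*r) = 6 - K² + 4*r)
B(E) = 0 (B(E) = ((E*0)*7)/3 = (0*7)/3 = (⅓)*0 = 0)
Z = 7225 (Z = ((6 - 1*(-8)² + 4*6) - 51)² = ((6 - 1*64 + 24) - 51)² = ((6 - 64 + 24) - 51)² = (-34 - 51)² = (-85)² = 7225)
Z + B(x(15, -3)) = 7225 + 0 = 7225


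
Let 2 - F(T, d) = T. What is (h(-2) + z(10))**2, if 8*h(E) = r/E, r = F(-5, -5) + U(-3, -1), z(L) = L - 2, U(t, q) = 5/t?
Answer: 529/9 ≈ 58.778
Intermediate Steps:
F(T, d) = 2 - T
z(L) = -2 + L
r = 16/3 (r = (2 - 1*(-5)) + 5/(-3) = (2 + 5) + 5*(-1/3) = 7 - 5/3 = 16/3 ≈ 5.3333)
h(E) = 2/(3*E) (h(E) = (16/(3*E))/8 = 2/(3*E))
(h(-2) + z(10))**2 = ((2/3)/(-2) + (-2 + 10))**2 = ((2/3)*(-1/2) + 8)**2 = (-1/3 + 8)**2 = (23/3)**2 = 529/9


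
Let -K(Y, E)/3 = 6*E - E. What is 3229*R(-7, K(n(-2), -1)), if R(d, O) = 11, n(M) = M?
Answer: 35519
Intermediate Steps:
K(Y, E) = -15*E (K(Y, E) = -3*(6*E - E) = -15*E)
3229*R(-7, K(n(-2), -1)) = 3229*11 = 35519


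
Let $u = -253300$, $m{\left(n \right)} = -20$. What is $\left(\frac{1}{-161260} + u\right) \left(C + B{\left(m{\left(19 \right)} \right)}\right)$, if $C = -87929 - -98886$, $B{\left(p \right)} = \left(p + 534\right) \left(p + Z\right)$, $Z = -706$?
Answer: $\frac{14795126558068207}{161260} \approx 9.1747 \cdot 10^{10}$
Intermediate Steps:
$B{\left(p \right)} = \left(-706 + p\right) \left(534 + p\right)$ ($B{\left(p \right)} = \left(p + 534\right) \left(p - 706\right) = \left(534 + p\right) \left(-706 + p\right) = \left(-706 + p\right) \left(534 + p\right)$)
$C = 10957$ ($C = -87929 + 98886 = 10957$)
$\left(\frac{1}{-161260} + u\right) \left(C + B{\left(m{\left(19 \right)} \right)}\right) = \left(\frac{1}{-161260} - 253300\right) \left(10957 - \left(373564 - 400\right)\right) = \left(- \frac{1}{161260} - 253300\right) \left(10957 + \left(-377004 + 400 + 3440\right)\right) = - \frac{40847158001 \left(10957 - 373164\right)}{161260} = \left(- \frac{40847158001}{161260}\right) \left(-362207\right) = \frac{14795126558068207}{161260}$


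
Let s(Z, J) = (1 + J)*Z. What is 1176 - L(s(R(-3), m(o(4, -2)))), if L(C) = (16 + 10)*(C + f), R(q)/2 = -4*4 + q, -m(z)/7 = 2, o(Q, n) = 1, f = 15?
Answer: -12058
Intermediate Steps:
m(z) = -14 (m(z) = -7*2 = -14)
R(q) = -32 + 2*q (R(q) = 2*(-4*4 + q) = 2*(-16 + q) = -32 + 2*q)
s(Z, J) = Z*(1 + J)
L(C) = 390 + 26*C (L(C) = (16 + 10)*(C + 15) = 26*(15 + C) = 390 + 26*C)
1176 - L(s(R(-3), m(o(4, -2)))) = 1176 - (390 + 26*((-32 + 2*(-3))*(1 - 14))) = 1176 - (390 + 26*((-32 - 6)*(-13))) = 1176 - (390 + 26*(-38*(-13))) = 1176 - (390 + 26*494) = 1176 - (390 + 12844) = 1176 - 1*13234 = 1176 - 13234 = -12058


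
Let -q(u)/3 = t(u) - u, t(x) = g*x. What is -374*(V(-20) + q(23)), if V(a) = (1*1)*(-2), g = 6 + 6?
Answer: 284614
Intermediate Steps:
g = 12
t(x) = 12*x
q(u) = -33*u (q(u) = -3*(12*u - u) = -33*u)
V(a) = -2 (V(a) = 1*(-2) = -2)
-374*(V(-20) + q(23)) = -374*(-2 - 33*23) = -374*(-2 - 759) = -374*(-761) = 284614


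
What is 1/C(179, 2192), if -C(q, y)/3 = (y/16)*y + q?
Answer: -1/901449 ≈ -1.1093e-6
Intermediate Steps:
C(q, y) = -3*q - 3*y²/16 (C(q, y) = -3*((y/16)*y + q) = -3*(y²/16 + q) = -3*(q + y²/16) = -3*q - 3*y²/16)
1/C(179, 2192) = 1/(-3*179 - 3/16*2192²) = 1/(-537 - 3/16*4804864) = 1/(-537 - 900912) = 1/(-901449) = -1/901449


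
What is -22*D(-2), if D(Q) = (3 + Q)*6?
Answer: -132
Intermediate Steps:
D(Q) = 18 + 6*Q
-22*D(-2) = -22*(18 + 6*(-2)) = -22*(18 - 12) = -22*6 = -132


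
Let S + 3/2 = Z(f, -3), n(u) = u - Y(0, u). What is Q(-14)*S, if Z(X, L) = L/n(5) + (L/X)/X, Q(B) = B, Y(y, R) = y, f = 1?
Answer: 357/5 ≈ 71.400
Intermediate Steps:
n(u) = u (n(u) = u - 1*0 = u + 0 = u)
Z(X, L) = L/5 + L/X² (Z(X, L) = L/5 + (L/X)/X = L*(⅕) + L/X² = L/5 + L/X²)
S = -51/10 (S = -3/2 + ((⅕)*(-3) - 3/1²) = -3/2 + (-⅗ - 3*1) = -3/2 + (-⅗ - 3) = -3/2 - 18/5 = -51/10 ≈ -5.1000)
Q(-14)*S = -14*(-51/10) = 357/5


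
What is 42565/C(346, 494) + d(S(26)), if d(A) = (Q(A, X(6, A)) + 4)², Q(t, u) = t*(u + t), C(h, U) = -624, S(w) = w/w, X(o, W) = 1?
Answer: -20101/624 ≈ -32.213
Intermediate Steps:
S(w) = 1
Q(t, u) = t*(t + u)
d(A) = (4 + A*(1 + A))² (d(A) = (A*(A + 1) + 4)² = (A*(1 + A) + 4)² = (4 + A*(1 + A))²)
42565/C(346, 494) + d(S(26)) = 42565/(-624) + (4 + 1*(1 + 1))² = 42565*(-1/624) + (4 + 1*2)² = -42565/624 + (4 + 2)² = -42565/624 + 6² = -42565/624 + 36 = -20101/624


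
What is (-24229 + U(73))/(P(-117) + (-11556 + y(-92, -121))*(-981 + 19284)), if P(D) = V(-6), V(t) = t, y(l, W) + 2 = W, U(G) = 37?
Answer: 1152/10179083 ≈ 0.00011317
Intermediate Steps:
y(l, W) = -2 + W
P(D) = -6
(-24229 + U(73))/(P(-117) + (-11556 + y(-92, -121))*(-981 + 19284)) = (-24229 + 37)/(-6 + (-11556 + (-2 - 121))*(-981 + 19284)) = -24192/(-6 + (-11556 - 123)*18303) = -24192/(-6 - 11679*18303) = -24192/(-6 - 213760737) = -24192/(-213760743) = -24192*(-1/213760743) = 1152/10179083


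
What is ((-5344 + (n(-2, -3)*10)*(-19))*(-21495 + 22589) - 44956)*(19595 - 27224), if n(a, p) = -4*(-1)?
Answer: 51287722428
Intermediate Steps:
n(a, p) = 4
((-5344 + (n(-2, -3)*10)*(-19))*(-21495 + 22589) - 44956)*(19595 - 27224) = ((-5344 + (4*10)*(-19))*(-21495 + 22589) - 44956)*(19595 - 27224) = ((-5344 + 40*(-19))*1094 - 44956)*(-7629) = ((-5344 - 760)*1094 - 44956)*(-7629) = (-6104*1094 - 44956)*(-7629) = (-6677776 - 44956)*(-7629) = -6722732*(-7629) = 51287722428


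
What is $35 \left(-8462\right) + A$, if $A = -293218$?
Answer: $-589388$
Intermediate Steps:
$35 \left(-8462\right) + A = 35 \left(-8462\right) - 293218 = -296170 - 293218 = -589388$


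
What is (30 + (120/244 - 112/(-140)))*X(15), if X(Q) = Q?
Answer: 28632/61 ≈ 469.38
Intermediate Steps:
(30 + (120/244 - 112/(-140)))*X(15) = (30 + (120/244 - 112/(-140)))*15 = (30 + (120*(1/244) - 112*(-1/140)))*15 = (30 + (30/61 + ⅘))*15 = (30 + 394/305)*15 = (9544/305)*15 = 28632/61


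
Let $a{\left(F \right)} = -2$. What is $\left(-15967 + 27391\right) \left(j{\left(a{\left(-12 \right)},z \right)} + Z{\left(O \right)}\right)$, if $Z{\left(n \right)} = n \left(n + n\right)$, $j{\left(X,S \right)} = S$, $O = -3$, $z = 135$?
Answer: $1747872$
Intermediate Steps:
$Z{\left(n \right)} = 2 n^{2}$ ($Z{\left(n \right)} = n 2 n = 2 n^{2}$)
$\left(-15967 + 27391\right) \left(j{\left(a{\left(-12 \right)},z \right)} + Z{\left(O \right)}\right) = \left(-15967 + 27391\right) \left(135 + 2 \left(-3\right)^{2}\right) = 11424 \left(135 + 2 \cdot 9\right) = 11424 \left(135 + 18\right) = 11424 \cdot 153 = 1747872$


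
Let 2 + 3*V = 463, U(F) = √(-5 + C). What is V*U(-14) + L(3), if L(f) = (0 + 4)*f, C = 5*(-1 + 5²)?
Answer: 12 + 461*√115/3 ≈ 1659.9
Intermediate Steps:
C = 120 (C = 5*(-1 + 25) = 5*24 = 120)
U(F) = √115 (U(F) = √(-5 + 120) = √115)
V = 461/3 (V = -⅔ + (⅓)*463 = -⅔ + 463/3 = 461/3 ≈ 153.67)
L(f) = 4*f
V*U(-14) + L(3) = 461*√115/3 + 4*3 = 461*√115/3 + 12 = 12 + 461*√115/3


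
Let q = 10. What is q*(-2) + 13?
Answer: -7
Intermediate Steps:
q*(-2) + 13 = 10*(-2) + 13 = -20 + 13 = -7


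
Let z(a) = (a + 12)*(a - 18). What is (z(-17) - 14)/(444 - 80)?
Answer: 23/52 ≈ 0.44231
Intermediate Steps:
z(a) = (-18 + a)*(12 + a) (z(a) = (12 + a)*(-18 + a) = (-18 + a)*(12 + a))
(z(-17) - 14)/(444 - 80) = ((-216 + (-17)**2 - 6*(-17)) - 14)/(444 - 80) = ((-216 + 289 + 102) - 14)/364 = (175 - 14)*(1/364) = 161*(1/364) = 23/52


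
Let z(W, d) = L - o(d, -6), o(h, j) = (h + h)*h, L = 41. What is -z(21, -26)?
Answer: 1311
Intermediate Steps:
o(h, j) = 2*h**2 (o(h, j) = (2*h)*h = 2*h**2)
z(W, d) = 41 - 2*d**2
-z(21, -26) = -(41 - 2*(-26)**2) = -(41 - 2*676) = -(41 - 1352) = -1*(-1311) = 1311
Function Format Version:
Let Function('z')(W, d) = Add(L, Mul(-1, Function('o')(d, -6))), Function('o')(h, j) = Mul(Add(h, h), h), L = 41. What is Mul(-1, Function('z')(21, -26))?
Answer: 1311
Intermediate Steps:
Function('o')(h, j) = Mul(2, Pow(h, 2)) (Function('o')(h, j) = Mul(Mul(2, h), h) = Mul(2, Pow(h, 2)))
Function('z')(W, d) = Add(41, Mul(-2, Pow(d, 2))) (Function('z')(W, d) = Add(41, Mul(-1, Mul(2, Pow(d, 2)))) = Add(41, Mul(-2, Pow(d, 2))))
Mul(-1, Function('z')(21, -26)) = Mul(-1, Add(41, Mul(-2, Pow(-26, 2)))) = Mul(-1, Add(41, Mul(-2, 676))) = Mul(-1, Add(41, -1352)) = Mul(-1, -1311) = 1311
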